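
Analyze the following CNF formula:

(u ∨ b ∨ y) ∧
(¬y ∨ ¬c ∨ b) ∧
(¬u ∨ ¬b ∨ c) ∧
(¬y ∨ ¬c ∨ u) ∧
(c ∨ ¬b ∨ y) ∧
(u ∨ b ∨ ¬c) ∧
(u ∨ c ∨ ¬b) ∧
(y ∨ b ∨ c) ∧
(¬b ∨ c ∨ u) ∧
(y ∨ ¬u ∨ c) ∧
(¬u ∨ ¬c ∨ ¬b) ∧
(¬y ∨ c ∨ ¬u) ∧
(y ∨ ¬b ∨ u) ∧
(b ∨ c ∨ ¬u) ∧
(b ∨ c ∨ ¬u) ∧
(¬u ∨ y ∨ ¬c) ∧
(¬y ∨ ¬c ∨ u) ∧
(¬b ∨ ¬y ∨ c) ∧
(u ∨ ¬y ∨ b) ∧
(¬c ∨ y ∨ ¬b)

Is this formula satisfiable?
No

No, the formula is not satisfiable.

No assignment of truth values to the variables can make all 20 clauses true simultaneously.

The formula is UNSAT (unsatisfiable).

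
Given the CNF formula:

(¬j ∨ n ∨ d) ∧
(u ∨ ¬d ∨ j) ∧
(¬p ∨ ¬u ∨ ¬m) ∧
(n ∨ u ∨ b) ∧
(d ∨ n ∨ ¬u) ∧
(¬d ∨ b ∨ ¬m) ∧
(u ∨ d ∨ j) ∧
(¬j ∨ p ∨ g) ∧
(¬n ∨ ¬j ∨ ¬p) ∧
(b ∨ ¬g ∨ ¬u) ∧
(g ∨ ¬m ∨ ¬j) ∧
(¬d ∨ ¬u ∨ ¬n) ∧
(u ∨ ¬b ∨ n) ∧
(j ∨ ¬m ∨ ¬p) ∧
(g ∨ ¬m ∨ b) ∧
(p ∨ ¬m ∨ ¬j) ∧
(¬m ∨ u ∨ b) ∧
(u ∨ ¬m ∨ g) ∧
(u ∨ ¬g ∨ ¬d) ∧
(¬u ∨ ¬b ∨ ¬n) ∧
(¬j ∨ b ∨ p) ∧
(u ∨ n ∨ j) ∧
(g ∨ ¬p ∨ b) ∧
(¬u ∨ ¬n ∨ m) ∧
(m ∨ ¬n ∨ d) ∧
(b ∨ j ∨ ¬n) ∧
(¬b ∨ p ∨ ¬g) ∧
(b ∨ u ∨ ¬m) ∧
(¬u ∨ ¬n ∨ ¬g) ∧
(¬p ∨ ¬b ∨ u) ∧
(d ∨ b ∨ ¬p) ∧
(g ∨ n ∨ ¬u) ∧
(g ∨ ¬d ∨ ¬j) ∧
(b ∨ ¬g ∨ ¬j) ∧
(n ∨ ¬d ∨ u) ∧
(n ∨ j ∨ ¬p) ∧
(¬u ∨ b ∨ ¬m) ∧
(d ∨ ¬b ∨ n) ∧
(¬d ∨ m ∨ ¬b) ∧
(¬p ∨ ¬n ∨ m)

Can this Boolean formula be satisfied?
No

No, the formula is not satisfiable.

No assignment of truth values to the variables can make all 40 clauses true simultaneously.

The formula is UNSAT (unsatisfiable).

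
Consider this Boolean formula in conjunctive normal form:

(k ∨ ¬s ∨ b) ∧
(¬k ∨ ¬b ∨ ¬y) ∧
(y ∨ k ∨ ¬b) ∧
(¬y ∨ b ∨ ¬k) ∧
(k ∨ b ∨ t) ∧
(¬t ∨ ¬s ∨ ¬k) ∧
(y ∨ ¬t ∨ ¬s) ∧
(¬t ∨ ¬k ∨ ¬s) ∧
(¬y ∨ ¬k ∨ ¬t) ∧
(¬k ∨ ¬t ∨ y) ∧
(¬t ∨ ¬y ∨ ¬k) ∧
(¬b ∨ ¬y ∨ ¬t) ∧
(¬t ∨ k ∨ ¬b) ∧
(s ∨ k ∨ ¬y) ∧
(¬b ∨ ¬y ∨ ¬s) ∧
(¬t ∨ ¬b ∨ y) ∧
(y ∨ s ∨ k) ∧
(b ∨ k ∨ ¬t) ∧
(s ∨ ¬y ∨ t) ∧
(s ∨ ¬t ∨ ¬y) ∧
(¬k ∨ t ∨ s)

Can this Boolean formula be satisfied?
Yes

Yes, the formula is satisfiable.

One satisfying assignment is: t=False, k=True, b=False, y=False, s=True

Verification: With this assignment, all 21 clauses evaluate to true.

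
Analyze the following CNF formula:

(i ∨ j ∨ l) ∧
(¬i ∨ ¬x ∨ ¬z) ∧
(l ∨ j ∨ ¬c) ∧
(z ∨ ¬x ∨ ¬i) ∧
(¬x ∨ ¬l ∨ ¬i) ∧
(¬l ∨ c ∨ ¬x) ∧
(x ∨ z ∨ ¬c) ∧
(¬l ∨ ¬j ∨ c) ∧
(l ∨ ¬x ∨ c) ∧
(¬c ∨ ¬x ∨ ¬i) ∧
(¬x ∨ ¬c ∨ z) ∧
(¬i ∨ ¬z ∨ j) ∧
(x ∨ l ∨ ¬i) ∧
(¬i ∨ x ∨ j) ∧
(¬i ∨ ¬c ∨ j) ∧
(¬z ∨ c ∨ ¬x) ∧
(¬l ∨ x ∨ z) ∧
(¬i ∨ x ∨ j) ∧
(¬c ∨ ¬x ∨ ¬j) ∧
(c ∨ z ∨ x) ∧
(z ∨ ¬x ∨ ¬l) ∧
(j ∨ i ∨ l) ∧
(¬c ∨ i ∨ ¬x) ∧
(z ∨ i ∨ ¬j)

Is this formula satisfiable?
Yes

Yes, the formula is satisfiable.

One satisfying assignment is: z=True, j=True, l=False, x=False, c=True, i=False

Verification: With this assignment, all 24 clauses evaluate to true.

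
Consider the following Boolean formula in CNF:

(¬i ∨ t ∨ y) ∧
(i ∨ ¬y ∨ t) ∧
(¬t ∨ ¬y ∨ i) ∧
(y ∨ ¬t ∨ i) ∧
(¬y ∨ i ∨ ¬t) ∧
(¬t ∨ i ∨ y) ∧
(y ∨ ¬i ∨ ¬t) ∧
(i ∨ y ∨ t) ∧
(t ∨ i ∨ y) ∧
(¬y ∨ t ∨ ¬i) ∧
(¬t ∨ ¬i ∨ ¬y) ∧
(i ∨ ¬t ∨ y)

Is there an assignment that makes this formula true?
No

No, the formula is not satisfiable.

No assignment of truth values to the variables can make all 12 clauses true simultaneously.

The formula is UNSAT (unsatisfiable).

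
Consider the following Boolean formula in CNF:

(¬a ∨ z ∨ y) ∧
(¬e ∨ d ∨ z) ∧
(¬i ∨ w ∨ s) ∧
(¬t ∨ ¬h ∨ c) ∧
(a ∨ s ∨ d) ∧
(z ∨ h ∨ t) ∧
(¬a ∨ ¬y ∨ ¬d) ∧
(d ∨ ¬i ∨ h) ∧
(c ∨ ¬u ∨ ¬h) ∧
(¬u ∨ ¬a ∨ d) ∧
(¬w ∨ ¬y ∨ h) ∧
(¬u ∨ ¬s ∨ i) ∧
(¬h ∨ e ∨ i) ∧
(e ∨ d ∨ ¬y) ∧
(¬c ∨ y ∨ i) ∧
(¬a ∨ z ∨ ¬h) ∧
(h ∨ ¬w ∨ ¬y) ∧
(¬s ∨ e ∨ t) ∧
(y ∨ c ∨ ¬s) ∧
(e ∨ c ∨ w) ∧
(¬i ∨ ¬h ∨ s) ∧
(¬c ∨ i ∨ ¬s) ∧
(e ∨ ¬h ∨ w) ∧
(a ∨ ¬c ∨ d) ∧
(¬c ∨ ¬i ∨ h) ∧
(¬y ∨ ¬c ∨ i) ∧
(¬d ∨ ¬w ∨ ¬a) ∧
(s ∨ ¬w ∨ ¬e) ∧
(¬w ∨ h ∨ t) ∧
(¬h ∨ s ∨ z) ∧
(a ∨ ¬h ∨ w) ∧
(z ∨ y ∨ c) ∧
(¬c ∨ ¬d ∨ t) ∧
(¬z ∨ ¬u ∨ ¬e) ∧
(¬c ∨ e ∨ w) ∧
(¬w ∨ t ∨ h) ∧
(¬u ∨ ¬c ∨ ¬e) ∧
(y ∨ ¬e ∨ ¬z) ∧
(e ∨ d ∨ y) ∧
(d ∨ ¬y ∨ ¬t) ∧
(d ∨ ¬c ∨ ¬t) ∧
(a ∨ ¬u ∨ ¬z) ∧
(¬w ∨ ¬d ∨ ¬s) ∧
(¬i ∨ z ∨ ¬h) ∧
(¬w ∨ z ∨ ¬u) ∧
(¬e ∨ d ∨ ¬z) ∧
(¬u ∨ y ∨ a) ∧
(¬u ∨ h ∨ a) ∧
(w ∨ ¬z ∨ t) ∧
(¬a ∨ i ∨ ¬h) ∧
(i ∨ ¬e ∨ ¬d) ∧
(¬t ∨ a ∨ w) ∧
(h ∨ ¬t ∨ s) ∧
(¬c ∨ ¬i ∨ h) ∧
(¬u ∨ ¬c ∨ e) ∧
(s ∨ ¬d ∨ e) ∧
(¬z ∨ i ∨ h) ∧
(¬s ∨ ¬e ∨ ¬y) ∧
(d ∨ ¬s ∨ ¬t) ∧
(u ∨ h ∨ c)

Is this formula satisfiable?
No

No, the formula is not satisfiable.

No assignment of truth values to the variables can make all 60 clauses true simultaneously.

The formula is UNSAT (unsatisfiable).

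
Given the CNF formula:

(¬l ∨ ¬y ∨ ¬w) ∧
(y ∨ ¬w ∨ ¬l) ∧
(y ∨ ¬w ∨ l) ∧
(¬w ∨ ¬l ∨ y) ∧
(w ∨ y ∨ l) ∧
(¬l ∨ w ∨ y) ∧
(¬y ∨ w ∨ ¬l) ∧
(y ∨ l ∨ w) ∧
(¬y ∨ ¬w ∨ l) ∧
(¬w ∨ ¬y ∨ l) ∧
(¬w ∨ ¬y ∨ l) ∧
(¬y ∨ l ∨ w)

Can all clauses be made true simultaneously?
No

No, the formula is not satisfiable.

No assignment of truth values to the variables can make all 12 clauses true simultaneously.

The formula is UNSAT (unsatisfiable).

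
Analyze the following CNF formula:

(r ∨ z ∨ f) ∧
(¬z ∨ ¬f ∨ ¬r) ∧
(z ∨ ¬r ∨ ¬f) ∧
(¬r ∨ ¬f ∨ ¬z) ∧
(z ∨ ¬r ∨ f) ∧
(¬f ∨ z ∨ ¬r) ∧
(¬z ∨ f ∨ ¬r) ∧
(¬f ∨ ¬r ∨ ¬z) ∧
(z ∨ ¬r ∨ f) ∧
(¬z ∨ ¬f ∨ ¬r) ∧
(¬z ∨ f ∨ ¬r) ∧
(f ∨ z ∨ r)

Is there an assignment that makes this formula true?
Yes

Yes, the formula is satisfiable.

One satisfying assignment is: z=True, r=False, f=False

Verification: With this assignment, all 12 clauses evaluate to true.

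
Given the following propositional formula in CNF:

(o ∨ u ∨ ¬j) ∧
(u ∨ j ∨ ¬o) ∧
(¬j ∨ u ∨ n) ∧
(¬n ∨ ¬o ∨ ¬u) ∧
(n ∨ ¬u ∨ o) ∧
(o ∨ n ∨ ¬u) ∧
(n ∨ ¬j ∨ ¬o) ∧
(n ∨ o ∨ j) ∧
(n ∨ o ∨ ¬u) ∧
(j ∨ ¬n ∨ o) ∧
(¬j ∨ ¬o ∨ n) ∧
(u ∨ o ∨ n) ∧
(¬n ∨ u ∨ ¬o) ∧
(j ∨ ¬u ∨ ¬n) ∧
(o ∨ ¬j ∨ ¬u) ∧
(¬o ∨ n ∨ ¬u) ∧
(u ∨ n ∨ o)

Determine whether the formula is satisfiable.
No

No, the formula is not satisfiable.

No assignment of truth values to the variables can make all 17 clauses true simultaneously.

The formula is UNSAT (unsatisfiable).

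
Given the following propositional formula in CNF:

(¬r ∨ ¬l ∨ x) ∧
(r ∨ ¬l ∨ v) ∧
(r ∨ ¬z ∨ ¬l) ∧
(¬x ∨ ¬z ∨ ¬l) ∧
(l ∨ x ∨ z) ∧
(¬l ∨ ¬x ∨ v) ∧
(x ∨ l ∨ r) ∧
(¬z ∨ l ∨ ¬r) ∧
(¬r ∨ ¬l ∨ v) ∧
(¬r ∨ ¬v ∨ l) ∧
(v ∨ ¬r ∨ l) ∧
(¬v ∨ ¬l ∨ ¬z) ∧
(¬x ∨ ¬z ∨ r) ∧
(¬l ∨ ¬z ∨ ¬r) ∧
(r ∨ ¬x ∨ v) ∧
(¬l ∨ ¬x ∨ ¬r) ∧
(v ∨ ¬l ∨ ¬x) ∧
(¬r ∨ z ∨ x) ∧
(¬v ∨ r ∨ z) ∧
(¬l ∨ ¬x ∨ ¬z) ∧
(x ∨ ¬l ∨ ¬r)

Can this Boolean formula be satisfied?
No

No, the formula is not satisfiable.

No assignment of truth values to the variables can make all 21 clauses true simultaneously.

The formula is UNSAT (unsatisfiable).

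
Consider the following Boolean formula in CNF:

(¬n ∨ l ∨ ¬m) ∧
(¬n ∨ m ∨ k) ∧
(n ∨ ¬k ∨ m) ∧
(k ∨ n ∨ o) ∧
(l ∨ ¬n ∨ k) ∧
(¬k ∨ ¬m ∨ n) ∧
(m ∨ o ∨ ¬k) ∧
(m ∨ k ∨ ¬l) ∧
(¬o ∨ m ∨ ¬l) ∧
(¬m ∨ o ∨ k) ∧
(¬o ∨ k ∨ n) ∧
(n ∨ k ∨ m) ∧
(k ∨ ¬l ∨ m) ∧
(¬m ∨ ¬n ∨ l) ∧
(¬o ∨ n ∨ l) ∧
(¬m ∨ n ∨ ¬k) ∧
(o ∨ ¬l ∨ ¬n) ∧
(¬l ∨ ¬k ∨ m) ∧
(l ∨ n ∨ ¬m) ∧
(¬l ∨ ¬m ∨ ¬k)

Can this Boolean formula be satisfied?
Yes

Yes, the formula is satisfiable.

One satisfying assignment is: l=False, m=False, n=True, o=True, k=True

Verification: With this assignment, all 20 clauses evaluate to true.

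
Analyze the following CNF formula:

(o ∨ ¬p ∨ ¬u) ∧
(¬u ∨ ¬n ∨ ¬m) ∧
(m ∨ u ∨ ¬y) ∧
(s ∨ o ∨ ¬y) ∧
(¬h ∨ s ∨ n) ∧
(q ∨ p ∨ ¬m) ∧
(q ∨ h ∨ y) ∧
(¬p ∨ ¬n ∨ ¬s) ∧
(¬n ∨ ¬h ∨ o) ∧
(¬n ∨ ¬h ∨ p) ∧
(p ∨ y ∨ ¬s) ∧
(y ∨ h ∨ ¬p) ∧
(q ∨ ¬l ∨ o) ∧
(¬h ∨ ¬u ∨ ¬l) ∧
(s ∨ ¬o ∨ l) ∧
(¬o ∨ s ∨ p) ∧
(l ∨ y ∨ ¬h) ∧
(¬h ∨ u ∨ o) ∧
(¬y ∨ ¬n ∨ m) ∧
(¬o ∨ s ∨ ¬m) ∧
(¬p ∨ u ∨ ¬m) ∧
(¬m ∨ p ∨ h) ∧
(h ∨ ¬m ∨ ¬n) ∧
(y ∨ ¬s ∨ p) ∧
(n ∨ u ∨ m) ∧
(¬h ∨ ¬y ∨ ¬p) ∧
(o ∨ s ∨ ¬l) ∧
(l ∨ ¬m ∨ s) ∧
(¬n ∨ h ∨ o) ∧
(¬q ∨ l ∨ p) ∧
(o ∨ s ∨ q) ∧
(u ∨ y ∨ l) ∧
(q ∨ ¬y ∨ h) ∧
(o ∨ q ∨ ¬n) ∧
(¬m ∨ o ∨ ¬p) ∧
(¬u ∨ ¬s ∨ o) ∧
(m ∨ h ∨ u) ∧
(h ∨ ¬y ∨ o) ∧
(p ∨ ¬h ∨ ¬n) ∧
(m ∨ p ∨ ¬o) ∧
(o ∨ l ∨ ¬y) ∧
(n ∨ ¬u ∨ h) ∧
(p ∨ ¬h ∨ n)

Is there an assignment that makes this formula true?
Yes

Yes, the formula is satisfiable.

One satisfying assignment is: m=False, o=True, n=True, p=True, l=True, h=True, s=False, y=False, u=False, q=True

Verification: With this assignment, all 43 clauses evaluate to true.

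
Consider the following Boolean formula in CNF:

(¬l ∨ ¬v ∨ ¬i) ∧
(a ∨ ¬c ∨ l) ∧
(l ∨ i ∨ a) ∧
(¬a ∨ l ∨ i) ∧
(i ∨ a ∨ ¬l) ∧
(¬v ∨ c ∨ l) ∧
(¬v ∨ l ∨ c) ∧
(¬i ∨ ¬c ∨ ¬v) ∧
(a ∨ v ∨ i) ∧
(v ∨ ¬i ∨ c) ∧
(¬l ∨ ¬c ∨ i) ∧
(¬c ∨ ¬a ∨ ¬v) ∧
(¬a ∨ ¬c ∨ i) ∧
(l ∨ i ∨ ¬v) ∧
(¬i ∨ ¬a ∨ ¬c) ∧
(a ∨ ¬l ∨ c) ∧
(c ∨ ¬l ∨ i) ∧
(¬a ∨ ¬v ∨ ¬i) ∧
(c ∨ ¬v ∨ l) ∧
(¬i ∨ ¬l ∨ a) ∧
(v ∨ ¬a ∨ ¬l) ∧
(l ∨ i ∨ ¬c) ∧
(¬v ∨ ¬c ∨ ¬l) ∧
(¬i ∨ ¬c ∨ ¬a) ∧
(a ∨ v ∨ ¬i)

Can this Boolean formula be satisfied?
No

No, the formula is not satisfiable.

No assignment of truth values to the variables can make all 25 clauses true simultaneously.

The formula is UNSAT (unsatisfiable).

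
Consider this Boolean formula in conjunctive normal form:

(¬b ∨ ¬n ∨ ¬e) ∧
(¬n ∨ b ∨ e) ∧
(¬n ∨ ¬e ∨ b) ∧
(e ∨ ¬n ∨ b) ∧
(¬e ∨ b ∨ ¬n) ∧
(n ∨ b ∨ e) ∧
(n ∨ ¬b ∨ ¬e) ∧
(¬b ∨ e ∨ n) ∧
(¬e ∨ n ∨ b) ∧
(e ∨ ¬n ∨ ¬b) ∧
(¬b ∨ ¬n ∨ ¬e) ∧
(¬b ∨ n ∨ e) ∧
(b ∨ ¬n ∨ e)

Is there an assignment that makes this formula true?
No

No, the formula is not satisfiable.

No assignment of truth values to the variables can make all 13 clauses true simultaneously.

The formula is UNSAT (unsatisfiable).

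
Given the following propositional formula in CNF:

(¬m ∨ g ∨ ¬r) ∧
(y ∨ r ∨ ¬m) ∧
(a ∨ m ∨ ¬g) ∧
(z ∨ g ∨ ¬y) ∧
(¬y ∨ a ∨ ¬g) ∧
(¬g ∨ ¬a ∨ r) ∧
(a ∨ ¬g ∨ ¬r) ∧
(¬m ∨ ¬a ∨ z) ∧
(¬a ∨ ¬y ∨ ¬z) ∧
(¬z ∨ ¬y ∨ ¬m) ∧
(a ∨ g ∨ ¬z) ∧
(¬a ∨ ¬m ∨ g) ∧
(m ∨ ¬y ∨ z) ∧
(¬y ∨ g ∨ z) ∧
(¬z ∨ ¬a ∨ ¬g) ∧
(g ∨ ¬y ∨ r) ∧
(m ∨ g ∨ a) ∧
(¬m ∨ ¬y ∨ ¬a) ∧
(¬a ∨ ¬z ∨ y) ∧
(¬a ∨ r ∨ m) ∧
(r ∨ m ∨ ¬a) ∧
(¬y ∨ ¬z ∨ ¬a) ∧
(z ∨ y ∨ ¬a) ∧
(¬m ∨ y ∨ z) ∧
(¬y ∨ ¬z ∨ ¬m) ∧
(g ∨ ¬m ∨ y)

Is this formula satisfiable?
No

No, the formula is not satisfiable.

No assignment of truth values to the variables can make all 26 clauses true simultaneously.

The formula is UNSAT (unsatisfiable).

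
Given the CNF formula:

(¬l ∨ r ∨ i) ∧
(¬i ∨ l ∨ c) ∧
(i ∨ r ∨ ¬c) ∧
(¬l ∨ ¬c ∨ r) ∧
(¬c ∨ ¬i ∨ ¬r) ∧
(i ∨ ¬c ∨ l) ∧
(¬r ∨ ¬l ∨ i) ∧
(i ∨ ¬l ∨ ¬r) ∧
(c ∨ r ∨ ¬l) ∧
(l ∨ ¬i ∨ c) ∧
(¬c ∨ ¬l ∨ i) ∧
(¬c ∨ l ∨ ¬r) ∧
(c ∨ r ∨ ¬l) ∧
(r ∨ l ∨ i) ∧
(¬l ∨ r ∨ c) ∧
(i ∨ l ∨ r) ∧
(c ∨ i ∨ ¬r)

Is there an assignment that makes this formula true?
Yes

Yes, the formula is satisfiable.

One satisfying assignment is: c=False, r=True, i=True, l=True

Verification: With this assignment, all 17 clauses evaluate to true.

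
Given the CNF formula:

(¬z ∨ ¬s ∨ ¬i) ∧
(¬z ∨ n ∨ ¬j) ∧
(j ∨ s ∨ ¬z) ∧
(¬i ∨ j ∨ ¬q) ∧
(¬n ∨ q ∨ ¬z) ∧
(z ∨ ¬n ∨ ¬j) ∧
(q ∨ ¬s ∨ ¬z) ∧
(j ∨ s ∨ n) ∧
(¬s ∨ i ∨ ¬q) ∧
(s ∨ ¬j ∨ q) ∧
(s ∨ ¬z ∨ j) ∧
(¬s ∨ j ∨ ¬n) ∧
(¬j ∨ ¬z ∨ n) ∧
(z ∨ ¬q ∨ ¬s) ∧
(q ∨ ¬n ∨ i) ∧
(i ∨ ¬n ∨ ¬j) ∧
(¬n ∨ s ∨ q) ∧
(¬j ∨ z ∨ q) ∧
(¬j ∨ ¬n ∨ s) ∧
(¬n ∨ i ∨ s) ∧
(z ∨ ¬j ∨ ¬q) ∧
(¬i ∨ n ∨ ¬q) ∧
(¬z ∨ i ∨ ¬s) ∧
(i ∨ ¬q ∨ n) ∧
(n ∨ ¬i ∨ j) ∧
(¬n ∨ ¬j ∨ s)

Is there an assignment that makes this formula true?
Yes

Yes, the formula is satisfiable.

One satisfying assignment is: z=False, n=False, q=False, i=False, j=False, s=True

Verification: With this assignment, all 26 clauses evaluate to true.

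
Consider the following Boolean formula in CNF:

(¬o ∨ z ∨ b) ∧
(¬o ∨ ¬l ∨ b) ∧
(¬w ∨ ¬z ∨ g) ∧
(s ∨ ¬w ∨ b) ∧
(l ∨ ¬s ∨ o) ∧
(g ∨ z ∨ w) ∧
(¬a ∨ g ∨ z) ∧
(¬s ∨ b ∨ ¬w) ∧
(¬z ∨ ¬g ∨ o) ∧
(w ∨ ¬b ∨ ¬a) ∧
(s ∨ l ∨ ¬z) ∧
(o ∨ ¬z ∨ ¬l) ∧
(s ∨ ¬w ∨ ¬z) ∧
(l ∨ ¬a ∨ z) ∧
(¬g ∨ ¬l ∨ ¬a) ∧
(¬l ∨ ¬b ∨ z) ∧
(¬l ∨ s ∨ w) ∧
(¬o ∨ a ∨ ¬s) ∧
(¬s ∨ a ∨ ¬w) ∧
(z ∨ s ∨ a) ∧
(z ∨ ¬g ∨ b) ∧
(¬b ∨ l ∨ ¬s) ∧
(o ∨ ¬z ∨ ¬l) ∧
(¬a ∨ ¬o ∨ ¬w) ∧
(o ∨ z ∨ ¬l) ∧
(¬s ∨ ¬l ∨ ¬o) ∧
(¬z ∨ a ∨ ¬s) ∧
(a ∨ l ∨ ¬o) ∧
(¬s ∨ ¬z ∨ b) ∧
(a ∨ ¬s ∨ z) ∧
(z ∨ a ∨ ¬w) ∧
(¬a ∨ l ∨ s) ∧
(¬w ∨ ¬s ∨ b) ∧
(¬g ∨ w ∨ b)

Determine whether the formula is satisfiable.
No

No, the formula is not satisfiable.

No assignment of truth values to the variables can make all 34 clauses true simultaneously.

The formula is UNSAT (unsatisfiable).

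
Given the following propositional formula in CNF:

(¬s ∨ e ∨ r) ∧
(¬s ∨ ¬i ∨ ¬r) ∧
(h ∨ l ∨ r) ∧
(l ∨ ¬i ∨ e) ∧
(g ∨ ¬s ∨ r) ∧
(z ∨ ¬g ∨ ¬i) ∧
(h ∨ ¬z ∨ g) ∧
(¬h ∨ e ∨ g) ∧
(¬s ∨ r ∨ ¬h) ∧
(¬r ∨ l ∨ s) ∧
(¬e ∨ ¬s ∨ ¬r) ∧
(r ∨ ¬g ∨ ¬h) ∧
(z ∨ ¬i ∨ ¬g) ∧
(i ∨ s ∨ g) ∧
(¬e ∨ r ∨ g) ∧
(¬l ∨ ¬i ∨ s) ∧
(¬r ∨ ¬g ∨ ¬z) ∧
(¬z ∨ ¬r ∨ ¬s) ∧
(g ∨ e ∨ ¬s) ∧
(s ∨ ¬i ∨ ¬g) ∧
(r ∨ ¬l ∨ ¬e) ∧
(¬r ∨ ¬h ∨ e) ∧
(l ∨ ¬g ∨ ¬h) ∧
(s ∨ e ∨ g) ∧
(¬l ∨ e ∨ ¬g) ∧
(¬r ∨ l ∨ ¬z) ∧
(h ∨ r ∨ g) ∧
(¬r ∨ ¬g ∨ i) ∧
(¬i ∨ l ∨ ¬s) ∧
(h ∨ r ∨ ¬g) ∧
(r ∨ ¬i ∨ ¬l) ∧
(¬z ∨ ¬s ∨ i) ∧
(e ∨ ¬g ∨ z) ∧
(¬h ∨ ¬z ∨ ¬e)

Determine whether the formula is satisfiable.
No

No, the formula is not satisfiable.

No assignment of truth values to the variables can make all 34 clauses true simultaneously.

The formula is UNSAT (unsatisfiable).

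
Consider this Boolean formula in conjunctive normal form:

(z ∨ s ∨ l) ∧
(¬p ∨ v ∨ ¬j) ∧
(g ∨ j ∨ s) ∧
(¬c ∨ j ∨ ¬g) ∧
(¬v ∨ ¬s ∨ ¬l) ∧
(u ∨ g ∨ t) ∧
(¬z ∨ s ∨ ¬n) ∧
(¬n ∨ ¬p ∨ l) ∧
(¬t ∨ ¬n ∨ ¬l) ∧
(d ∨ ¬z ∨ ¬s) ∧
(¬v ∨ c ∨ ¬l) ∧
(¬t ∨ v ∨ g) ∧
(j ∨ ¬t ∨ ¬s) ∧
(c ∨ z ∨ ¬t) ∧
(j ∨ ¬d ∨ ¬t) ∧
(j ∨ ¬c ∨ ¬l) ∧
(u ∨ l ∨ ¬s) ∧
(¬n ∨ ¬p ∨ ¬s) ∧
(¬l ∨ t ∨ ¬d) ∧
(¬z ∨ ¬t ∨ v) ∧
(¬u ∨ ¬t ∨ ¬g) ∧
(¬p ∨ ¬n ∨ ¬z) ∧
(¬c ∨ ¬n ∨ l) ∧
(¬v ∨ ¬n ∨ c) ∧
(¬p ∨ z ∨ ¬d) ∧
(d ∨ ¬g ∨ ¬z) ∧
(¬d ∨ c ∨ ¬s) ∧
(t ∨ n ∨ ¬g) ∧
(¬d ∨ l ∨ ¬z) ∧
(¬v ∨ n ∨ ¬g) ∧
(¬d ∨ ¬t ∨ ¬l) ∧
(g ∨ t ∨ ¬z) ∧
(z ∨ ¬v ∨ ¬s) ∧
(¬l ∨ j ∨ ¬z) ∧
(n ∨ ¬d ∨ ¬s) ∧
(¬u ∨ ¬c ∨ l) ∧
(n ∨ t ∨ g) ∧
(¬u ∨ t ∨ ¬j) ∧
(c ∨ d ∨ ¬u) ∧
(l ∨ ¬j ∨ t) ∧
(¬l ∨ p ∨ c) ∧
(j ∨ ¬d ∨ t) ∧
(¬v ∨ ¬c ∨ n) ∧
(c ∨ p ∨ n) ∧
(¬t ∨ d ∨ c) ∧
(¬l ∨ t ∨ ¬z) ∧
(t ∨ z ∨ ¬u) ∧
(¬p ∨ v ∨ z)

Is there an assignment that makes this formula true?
Yes

Yes, the formula is satisfiable.

One satisfying assignment is: p=False, d=False, z=False, u=False, n=False, l=True, t=True, v=False, j=True, g=True, s=False, c=True

Verification: With this assignment, all 48 clauses evaluate to true.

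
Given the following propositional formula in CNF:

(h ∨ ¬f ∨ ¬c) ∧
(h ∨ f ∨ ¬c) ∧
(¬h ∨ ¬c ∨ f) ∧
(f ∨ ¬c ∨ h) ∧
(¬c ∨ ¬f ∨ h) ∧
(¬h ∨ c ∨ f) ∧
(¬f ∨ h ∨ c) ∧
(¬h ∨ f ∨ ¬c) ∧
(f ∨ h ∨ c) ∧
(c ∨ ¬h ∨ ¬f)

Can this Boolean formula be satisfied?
Yes

Yes, the formula is satisfiable.

One satisfying assignment is: c=True, h=True, f=True

Verification: With this assignment, all 10 clauses evaluate to true.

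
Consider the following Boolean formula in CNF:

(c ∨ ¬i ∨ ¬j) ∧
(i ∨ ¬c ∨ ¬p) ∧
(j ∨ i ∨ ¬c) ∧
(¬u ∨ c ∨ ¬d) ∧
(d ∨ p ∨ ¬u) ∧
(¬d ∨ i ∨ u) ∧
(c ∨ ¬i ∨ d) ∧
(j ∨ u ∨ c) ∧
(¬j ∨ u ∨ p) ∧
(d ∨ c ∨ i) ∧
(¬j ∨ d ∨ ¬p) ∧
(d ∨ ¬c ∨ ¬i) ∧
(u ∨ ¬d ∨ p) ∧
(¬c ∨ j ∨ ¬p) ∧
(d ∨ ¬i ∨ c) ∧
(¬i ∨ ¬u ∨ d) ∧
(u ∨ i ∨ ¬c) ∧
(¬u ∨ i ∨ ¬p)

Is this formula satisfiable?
Yes

Yes, the formula is satisfiable.

One satisfying assignment is: u=False, j=True, i=True, d=True, c=True, p=True

Verification: With this assignment, all 18 clauses evaluate to true.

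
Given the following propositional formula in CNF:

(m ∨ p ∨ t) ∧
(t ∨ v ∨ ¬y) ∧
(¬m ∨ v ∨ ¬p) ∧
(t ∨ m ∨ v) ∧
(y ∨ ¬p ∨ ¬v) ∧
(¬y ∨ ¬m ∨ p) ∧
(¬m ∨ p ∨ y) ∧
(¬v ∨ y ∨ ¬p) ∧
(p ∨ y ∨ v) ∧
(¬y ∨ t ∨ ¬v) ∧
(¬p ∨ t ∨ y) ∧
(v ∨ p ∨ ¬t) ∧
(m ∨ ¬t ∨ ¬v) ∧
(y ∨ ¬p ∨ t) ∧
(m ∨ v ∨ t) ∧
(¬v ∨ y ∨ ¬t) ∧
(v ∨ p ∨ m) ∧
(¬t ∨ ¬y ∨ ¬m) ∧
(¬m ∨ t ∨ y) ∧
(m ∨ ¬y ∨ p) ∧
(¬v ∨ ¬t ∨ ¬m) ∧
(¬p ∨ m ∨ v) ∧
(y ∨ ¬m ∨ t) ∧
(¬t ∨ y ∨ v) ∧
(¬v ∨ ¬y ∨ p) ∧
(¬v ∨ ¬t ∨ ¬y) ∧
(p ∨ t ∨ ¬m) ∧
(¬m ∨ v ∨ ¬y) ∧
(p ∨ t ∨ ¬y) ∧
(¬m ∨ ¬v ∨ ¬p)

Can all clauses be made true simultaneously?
No

No, the formula is not satisfiable.

No assignment of truth values to the variables can make all 30 clauses true simultaneously.

The formula is UNSAT (unsatisfiable).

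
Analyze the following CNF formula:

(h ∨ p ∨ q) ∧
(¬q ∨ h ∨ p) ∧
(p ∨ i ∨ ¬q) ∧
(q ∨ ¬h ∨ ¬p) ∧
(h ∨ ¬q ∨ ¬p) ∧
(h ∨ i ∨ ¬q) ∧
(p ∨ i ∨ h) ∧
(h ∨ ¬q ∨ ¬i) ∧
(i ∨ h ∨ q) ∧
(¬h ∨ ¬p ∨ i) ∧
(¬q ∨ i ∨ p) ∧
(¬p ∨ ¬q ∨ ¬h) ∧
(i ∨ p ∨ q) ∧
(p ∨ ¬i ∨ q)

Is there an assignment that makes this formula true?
Yes

Yes, the formula is satisfiable.

One satisfying assignment is: h=False, p=True, i=True, q=False

Verification: With this assignment, all 14 clauses evaluate to true.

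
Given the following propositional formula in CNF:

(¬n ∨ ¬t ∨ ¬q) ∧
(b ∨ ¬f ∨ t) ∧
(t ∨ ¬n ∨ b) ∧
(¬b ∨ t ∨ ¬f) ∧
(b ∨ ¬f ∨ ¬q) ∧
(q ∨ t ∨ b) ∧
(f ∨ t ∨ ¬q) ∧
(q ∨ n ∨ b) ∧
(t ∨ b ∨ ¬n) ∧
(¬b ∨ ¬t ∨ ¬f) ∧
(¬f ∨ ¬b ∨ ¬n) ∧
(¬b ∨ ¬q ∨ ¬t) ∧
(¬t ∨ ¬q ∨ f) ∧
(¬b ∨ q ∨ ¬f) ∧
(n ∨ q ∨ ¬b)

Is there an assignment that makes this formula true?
Yes

Yes, the formula is satisfiable.

One satisfying assignment is: n=True, f=False, t=False, b=True, q=False

Verification: With this assignment, all 15 clauses evaluate to true.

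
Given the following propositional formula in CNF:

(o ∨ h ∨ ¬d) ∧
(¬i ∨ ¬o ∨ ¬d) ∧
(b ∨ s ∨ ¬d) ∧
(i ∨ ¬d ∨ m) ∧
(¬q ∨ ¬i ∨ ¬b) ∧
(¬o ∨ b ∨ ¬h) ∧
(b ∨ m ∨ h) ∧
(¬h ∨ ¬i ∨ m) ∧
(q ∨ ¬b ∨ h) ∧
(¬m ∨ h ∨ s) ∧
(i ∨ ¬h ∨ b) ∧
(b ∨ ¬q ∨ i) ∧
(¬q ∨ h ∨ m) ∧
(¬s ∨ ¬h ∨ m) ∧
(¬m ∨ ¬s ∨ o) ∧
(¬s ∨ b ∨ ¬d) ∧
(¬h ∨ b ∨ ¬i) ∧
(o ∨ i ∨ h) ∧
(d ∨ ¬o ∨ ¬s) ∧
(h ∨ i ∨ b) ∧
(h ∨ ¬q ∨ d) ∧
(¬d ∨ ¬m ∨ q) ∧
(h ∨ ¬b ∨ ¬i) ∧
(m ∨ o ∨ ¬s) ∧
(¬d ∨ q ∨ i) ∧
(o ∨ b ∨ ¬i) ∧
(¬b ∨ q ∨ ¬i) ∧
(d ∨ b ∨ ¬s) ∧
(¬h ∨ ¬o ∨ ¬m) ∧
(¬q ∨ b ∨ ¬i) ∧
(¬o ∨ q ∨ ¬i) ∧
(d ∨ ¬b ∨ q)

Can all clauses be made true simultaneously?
Yes

Yes, the formula is satisfiable.

One satisfying assignment is: i=False, s=False, h=True, q=True, o=False, m=False, d=False, b=True

Verification: With this assignment, all 32 clauses evaluate to true.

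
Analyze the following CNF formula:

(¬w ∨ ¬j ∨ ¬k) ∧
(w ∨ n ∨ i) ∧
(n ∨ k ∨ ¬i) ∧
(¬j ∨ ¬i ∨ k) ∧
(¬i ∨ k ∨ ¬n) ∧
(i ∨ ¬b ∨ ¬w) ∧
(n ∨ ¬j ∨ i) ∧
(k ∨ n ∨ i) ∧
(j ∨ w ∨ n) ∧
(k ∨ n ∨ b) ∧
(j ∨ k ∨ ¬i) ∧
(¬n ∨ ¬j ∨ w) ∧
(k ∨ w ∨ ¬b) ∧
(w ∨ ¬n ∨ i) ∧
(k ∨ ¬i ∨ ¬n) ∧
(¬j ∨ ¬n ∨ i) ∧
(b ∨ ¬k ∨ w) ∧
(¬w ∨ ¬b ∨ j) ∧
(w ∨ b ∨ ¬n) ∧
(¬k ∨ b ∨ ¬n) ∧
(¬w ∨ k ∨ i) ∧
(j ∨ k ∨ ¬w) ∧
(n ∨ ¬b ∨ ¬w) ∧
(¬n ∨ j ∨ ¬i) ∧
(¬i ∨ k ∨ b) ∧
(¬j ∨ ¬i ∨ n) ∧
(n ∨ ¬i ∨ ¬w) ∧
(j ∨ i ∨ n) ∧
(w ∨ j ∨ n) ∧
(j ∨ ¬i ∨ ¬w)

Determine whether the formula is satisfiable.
No

No, the formula is not satisfiable.

No assignment of truth values to the variables can make all 30 clauses true simultaneously.

The formula is UNSAT (unsatisfiable).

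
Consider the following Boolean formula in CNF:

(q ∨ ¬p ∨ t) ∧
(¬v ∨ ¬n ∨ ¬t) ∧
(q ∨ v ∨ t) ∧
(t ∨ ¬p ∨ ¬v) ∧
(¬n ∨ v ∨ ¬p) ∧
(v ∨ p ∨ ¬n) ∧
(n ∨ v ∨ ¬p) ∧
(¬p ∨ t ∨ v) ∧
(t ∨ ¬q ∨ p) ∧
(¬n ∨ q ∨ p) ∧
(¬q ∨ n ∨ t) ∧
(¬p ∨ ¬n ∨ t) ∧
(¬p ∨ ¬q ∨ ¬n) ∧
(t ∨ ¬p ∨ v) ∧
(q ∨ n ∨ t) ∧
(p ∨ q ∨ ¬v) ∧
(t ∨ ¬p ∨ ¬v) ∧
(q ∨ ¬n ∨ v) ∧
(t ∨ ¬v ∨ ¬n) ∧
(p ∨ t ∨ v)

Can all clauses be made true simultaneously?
Yes

Yes, the formula is satisfiable.

One satisfying assignment is: q=False, p=False, t=True, v=False, n=False

Verification: With this assignment, all 20 clauses evaluate to true.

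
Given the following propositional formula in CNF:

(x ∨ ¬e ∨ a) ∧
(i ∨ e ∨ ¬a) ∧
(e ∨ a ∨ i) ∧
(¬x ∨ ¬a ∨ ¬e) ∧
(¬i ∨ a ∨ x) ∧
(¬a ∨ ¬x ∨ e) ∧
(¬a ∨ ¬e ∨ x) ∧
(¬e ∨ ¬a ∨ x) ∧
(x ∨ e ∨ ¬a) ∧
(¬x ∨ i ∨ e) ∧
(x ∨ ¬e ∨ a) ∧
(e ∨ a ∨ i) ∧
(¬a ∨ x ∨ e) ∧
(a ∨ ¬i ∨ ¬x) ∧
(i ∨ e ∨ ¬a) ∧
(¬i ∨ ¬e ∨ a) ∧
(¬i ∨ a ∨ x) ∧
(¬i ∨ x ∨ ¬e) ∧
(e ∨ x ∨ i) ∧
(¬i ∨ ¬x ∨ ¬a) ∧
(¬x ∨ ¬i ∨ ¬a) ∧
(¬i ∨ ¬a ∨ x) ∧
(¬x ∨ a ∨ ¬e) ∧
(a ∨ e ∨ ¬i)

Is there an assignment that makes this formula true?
No

No, the formula is not satisfiable.

No assignment of truth values to the variables can make all 24 clauses true simultaneously.

The formula is UNSAT (unsatisfiable).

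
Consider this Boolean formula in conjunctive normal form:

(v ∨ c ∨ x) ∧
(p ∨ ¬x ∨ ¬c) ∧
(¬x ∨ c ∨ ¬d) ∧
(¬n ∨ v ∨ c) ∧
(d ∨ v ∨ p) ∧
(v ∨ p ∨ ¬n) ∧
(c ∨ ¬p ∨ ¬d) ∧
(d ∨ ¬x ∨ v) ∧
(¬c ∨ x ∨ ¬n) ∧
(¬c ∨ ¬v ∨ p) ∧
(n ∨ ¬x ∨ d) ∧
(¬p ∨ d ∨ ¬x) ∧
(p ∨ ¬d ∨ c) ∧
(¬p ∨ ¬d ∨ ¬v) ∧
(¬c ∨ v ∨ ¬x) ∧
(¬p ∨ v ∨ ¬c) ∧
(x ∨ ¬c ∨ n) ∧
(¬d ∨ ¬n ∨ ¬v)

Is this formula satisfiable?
Yes

Yes, the formula is satisfiable.

One satisfying assignment is: p=False, n=False, x=False, d=False, c=False, v=True

Verification: With this assignment, all 18 clauses evaluate to true.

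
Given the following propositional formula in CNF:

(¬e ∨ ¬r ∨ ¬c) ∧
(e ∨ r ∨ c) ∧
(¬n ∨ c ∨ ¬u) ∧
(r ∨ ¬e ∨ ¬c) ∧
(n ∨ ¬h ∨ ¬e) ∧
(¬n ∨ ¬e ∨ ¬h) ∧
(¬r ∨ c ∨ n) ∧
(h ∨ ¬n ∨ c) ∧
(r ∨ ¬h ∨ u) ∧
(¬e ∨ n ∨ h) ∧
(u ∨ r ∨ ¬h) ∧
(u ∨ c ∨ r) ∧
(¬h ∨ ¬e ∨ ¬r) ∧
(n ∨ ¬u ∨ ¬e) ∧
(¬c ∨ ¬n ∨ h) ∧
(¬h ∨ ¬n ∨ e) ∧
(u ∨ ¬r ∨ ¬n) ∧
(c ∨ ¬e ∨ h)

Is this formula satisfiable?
Yes

Yes, the formula is satisfiable.

One satisfying assignment is: h=False, c=True, e=False, n=False, u=False, r=False

Verification: With this assignment, all 18 clauses evaluate to true.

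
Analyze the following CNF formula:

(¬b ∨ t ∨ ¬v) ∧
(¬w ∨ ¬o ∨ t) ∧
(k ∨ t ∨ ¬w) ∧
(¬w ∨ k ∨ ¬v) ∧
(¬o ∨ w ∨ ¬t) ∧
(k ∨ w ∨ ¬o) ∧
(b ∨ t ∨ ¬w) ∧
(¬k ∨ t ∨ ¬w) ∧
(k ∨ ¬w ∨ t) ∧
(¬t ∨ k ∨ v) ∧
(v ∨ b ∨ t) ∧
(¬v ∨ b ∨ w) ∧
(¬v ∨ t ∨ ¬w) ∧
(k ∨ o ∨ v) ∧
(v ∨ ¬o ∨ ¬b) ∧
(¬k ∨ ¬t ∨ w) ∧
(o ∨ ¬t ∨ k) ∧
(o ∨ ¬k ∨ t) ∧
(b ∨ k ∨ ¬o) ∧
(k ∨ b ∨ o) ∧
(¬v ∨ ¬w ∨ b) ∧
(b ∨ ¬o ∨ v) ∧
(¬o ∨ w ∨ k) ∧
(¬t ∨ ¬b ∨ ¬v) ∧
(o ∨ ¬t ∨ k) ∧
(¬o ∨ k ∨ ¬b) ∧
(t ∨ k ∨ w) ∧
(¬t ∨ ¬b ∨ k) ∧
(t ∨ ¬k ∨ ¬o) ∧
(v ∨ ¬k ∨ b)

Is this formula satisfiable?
Yes

Yes, the formula is satisfiable.

One satisfying assignment is: o=False, v=False, k=True, w=True, b=True, t=True

Verification: With this assignment, all 30 clauses evaluate to true.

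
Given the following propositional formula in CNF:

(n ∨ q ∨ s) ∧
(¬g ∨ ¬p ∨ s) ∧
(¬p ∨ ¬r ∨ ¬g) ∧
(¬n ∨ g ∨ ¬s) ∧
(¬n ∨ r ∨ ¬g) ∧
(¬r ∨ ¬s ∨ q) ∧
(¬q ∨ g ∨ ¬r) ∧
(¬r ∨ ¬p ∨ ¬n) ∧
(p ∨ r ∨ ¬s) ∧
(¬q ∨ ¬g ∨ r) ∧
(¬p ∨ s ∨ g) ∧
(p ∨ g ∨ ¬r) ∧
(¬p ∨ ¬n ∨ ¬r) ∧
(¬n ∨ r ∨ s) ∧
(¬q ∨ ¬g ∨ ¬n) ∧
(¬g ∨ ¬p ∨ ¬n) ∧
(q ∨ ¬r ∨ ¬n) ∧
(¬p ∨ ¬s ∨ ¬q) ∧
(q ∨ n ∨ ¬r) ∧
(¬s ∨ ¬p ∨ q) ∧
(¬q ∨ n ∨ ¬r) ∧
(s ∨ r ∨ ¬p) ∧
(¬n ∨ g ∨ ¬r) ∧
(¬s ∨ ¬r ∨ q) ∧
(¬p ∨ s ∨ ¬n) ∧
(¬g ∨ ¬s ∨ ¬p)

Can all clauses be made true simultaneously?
Yes

Yes, the formula is satisfiable.

One satisfying assignment is: g=False, r=False, s=False, p=False, q=True, n=False

Verification: With this assignment, all 26 clauses evaluate to true.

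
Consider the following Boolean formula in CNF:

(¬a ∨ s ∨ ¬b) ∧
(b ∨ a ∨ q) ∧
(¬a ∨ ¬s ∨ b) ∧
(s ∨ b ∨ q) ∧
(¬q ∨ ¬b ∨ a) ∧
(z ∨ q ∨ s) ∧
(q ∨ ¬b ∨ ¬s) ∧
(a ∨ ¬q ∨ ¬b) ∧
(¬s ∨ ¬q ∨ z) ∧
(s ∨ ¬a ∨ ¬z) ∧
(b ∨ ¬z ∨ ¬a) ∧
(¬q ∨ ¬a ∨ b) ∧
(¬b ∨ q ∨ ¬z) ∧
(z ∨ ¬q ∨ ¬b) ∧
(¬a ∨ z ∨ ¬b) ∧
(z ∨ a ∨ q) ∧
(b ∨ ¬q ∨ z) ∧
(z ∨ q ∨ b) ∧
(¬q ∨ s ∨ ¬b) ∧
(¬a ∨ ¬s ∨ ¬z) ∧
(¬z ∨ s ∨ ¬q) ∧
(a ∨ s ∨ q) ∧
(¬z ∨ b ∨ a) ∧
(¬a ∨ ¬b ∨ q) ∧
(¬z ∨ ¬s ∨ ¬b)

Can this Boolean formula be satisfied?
No

No, the formula is not satisfiable.

No assignment of truth values to the variables can make all 25 clauses true simultaneously.

The formula is UNSAT (unsatisfiable).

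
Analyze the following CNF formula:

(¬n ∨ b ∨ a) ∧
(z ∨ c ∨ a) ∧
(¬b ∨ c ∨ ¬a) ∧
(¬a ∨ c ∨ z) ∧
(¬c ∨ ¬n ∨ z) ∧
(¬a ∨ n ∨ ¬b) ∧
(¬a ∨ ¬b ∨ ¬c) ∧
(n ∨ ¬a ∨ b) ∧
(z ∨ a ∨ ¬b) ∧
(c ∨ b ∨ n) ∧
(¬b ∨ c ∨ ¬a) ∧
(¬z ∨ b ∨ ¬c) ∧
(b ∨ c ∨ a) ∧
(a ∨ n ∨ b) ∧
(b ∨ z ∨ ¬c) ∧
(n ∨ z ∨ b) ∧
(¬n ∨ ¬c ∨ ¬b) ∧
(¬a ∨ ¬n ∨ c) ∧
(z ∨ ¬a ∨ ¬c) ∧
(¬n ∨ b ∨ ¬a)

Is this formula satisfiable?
Yes

Yes, the formula is satisfiable.

One satisfying assignment is: z=True, b=True, a=False, n=False, c=False

Verification: With this assignment, all 20 clauses evaluate to true.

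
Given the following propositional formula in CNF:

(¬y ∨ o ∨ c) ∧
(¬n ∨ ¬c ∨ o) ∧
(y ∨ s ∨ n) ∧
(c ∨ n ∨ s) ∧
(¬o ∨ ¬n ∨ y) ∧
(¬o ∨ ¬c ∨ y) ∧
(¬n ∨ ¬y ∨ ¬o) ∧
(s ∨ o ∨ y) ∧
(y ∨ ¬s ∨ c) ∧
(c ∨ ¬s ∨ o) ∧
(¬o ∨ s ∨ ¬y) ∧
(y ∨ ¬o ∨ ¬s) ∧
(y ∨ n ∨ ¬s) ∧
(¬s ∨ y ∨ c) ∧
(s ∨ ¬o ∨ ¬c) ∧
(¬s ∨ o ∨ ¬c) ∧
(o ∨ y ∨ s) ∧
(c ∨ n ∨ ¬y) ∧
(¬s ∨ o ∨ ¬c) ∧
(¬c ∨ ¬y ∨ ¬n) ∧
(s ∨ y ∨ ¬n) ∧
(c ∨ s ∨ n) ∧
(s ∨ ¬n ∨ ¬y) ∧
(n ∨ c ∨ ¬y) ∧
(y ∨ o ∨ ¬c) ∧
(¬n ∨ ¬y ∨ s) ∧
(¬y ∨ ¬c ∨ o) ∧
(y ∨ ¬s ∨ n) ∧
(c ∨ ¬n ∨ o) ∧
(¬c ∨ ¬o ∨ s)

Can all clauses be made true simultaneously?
Yes

Yes, the formula is satisfiable.

One satisfying assignment is: n=False, o=True, c=True, s=True, y=True

Verification: With this assignment, all 30 clauses evaluate to true.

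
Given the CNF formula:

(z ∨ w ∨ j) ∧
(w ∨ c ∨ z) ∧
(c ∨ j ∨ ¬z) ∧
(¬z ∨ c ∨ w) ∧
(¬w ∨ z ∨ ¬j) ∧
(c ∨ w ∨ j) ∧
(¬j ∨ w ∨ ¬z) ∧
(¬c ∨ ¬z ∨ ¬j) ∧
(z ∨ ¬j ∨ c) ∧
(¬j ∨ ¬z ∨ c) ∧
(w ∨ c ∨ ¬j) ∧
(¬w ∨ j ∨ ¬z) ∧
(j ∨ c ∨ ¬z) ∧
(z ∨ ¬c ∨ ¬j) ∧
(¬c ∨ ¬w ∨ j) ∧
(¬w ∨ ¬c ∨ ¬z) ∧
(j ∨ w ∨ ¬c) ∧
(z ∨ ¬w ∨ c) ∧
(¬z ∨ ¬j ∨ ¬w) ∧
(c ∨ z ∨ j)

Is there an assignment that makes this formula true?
No

No, the formula is not satisfiable.

No assignment of truth values to the variables can make all 20 clauses true simultaneously.

The formula is UNSAT (unsatisfiable).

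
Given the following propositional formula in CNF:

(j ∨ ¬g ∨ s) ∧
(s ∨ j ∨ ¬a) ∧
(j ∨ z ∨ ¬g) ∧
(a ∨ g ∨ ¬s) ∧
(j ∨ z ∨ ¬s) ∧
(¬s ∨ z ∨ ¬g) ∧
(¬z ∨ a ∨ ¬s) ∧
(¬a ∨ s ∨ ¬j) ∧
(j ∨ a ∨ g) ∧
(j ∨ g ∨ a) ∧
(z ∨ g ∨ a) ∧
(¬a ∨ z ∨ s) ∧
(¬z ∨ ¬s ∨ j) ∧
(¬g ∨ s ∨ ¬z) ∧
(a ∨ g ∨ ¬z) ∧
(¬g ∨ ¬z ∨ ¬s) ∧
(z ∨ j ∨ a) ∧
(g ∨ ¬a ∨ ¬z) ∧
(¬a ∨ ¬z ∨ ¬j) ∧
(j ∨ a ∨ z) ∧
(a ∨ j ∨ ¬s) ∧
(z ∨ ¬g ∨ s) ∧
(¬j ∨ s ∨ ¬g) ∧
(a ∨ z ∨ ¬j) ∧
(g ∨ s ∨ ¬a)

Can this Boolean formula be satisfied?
Yes

Yes, the formula is satisfiable.

One satisfying assignment is: a=True, z=False, j=True, s=True, g=False

Verification: With this assignment, all 25 clauses evaluate to true.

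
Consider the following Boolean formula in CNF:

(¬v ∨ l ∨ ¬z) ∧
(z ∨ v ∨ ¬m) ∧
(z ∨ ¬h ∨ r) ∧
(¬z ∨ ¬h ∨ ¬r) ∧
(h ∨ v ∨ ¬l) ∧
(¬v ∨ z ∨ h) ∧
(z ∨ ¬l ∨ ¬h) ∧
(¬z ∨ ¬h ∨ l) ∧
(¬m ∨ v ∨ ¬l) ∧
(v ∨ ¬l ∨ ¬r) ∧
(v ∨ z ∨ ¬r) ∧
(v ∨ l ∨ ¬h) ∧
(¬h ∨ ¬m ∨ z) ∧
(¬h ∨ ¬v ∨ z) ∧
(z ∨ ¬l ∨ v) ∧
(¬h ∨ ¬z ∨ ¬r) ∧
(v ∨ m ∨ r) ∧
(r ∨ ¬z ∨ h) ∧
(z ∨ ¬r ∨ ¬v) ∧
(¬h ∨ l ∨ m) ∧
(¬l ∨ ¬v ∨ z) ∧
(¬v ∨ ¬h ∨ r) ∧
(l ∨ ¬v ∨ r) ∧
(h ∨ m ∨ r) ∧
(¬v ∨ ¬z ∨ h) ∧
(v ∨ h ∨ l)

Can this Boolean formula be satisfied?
No

No, the formula is not satisfiable.

No assignment of truth values to the variables can make all 26 clauses true simultaneously.

The formula is UNSAT (unsatisfiable).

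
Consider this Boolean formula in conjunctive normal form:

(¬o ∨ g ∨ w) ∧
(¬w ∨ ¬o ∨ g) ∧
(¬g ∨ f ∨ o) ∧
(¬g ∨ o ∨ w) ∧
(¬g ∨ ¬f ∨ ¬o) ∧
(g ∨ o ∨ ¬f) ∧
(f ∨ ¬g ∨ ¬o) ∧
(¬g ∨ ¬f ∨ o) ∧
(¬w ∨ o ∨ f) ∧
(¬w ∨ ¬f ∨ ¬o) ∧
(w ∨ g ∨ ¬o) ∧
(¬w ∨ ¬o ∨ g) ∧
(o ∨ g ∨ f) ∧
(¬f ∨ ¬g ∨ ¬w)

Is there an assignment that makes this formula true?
No

No, the formula is not satisfiable.

No assignment of truth values to the variables can make all 14 clauses true simultaneously.

The formula is UNSAT (unsatisfiable).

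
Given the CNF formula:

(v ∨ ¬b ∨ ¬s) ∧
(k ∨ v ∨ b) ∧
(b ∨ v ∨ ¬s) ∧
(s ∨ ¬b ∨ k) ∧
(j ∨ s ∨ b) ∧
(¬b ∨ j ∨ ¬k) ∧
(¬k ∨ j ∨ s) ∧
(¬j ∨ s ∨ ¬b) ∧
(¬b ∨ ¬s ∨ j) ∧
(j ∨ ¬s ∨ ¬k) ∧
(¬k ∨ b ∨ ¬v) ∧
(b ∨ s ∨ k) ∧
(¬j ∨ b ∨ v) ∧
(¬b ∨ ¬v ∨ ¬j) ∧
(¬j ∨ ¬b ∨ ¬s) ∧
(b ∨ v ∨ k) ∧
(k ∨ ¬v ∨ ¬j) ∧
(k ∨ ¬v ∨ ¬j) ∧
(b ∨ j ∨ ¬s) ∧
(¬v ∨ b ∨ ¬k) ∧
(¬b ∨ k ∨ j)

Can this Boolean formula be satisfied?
No

No, the formula is not satisfiable.

No assignment of truth values to the variables can make all 21 clauses true simultaneously.

The formula is UNSAT (unsatisfiable).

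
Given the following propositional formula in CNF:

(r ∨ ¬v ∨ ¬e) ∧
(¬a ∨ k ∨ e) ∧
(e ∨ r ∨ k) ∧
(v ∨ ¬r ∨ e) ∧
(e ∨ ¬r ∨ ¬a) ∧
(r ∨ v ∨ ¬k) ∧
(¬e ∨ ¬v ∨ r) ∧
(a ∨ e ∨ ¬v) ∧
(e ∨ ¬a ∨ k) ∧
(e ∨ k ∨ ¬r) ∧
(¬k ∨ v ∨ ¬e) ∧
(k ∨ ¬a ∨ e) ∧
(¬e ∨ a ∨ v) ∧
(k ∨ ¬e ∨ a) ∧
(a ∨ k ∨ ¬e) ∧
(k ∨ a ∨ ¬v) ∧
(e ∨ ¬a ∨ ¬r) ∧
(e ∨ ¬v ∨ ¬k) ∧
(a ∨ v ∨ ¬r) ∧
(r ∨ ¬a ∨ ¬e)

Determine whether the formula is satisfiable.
Yes

Yes, the formula is satisfiable.

One satisfying assignment is: r=True, a=False, v=True, k=True, e=True

Verification: With this assignment, all 20 clauses evaluate to true.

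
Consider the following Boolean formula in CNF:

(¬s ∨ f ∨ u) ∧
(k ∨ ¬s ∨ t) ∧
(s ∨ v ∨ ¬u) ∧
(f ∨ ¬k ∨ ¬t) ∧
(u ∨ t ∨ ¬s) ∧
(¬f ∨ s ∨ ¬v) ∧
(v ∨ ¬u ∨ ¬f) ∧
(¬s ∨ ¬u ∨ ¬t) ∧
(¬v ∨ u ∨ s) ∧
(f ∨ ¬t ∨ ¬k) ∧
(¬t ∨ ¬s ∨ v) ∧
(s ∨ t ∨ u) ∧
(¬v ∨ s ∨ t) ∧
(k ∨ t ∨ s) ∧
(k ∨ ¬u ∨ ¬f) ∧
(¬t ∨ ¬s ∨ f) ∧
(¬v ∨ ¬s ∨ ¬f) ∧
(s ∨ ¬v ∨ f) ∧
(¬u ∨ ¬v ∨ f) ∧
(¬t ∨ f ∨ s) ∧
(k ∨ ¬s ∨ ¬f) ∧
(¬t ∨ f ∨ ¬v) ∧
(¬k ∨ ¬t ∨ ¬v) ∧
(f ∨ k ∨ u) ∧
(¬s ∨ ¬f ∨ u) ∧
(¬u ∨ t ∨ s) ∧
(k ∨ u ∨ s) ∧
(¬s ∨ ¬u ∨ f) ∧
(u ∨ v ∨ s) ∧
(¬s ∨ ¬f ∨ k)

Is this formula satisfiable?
No

No, the formula is not satisfiable.

No assignment of truth values to the variables can make all 30 clauses true simultaneously.

The formula is UNSAT (unsatisfiable).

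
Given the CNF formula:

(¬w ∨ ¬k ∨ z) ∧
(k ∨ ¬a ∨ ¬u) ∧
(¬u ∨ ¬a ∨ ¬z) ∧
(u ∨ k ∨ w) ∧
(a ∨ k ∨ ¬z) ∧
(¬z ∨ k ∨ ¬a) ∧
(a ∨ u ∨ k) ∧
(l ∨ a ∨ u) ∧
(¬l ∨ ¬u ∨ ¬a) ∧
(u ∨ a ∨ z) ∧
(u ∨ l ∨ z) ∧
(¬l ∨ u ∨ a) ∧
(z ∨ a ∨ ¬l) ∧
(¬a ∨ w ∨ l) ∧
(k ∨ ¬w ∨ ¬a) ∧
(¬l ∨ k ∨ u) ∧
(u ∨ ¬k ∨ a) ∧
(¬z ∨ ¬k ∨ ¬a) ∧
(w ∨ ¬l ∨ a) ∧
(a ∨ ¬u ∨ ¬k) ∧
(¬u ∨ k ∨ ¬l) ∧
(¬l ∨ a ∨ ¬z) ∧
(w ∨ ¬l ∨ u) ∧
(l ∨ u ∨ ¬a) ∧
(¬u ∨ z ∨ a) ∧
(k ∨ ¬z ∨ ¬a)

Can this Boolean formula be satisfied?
No

No, the formula is not satisfiable.

No assignment of truth values to the variables can make all 26 clauses true simultaneously.

The formula is UNSAT (unsatisfiable).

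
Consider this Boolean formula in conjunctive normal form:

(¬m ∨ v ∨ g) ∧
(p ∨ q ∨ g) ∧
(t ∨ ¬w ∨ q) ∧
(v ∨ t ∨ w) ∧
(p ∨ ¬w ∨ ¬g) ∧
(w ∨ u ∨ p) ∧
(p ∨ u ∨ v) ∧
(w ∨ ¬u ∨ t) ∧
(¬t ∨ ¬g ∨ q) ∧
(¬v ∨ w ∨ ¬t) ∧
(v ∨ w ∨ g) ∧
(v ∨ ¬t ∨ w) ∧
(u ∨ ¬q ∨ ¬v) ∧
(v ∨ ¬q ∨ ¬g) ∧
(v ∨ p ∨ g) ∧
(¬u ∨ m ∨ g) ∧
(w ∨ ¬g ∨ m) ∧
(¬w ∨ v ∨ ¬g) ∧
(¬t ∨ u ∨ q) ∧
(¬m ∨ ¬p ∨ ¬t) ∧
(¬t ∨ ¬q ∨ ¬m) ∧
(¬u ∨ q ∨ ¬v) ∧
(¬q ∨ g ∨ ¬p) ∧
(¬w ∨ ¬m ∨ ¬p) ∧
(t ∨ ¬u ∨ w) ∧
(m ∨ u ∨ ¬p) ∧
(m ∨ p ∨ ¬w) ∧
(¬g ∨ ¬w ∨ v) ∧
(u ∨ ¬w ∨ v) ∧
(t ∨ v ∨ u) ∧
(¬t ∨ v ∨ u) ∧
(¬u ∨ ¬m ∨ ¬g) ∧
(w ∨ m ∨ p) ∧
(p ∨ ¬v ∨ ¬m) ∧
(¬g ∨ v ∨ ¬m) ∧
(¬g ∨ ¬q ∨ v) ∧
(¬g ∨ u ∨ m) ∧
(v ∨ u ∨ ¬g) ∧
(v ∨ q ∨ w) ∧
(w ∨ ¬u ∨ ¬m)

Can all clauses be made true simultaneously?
Yes

Yes, the formula is satisfiable.

One satisfying assignment is: t=False, m=True, g=False, v=True, w=False, p=True, u=False, q=False

Verification: With this assignment, all 40 clauses evaluate to true.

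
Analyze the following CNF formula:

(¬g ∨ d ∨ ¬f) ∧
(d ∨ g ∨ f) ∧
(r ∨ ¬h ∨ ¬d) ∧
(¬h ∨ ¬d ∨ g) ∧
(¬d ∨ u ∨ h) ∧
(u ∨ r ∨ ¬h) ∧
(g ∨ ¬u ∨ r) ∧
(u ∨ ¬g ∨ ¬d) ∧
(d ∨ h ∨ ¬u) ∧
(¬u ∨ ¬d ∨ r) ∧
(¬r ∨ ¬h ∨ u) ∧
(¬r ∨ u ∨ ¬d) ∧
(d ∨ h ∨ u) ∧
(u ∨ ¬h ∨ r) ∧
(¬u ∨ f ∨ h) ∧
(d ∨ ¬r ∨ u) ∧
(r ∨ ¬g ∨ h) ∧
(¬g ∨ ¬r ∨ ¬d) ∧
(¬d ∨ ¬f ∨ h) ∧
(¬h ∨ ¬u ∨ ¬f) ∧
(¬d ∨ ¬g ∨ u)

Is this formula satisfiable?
Yes

Yes, the formula is satisfiable.

One satisfying assignment is: h=True, f=False, r=False, u=True, d=False, g=True

Verification: With this assignment, all 21 clauses evaluate to true.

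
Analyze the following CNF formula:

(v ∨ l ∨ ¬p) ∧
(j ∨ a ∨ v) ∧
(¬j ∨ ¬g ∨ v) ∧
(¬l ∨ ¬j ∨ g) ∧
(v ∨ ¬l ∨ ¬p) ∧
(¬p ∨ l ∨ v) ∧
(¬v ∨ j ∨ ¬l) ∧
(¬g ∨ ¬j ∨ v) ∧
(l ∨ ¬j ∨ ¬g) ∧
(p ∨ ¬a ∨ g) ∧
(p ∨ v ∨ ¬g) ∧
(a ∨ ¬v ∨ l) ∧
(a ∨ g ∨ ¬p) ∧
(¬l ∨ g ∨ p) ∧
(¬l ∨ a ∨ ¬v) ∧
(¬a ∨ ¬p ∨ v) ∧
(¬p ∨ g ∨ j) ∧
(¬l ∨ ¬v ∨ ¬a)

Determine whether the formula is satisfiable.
Yes

Yes, the formula is satisfiable.

One satisfying assignment is: l=False, g=False, a=False, j=True, p=False, v=False

Verification: With this assignment, all 18 clauses evaluate to true.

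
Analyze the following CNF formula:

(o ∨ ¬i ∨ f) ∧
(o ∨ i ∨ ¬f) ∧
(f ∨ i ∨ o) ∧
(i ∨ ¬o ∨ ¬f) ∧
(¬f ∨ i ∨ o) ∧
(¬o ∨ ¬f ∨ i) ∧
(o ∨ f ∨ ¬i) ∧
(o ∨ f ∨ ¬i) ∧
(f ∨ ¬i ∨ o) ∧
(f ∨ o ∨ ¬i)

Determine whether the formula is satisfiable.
Yes

Yes, the formula is satisfiable.

One satisfying assignment is: f=False, i=False, o=True

Verification: With this assignment, all 10 clauses evaluate to true.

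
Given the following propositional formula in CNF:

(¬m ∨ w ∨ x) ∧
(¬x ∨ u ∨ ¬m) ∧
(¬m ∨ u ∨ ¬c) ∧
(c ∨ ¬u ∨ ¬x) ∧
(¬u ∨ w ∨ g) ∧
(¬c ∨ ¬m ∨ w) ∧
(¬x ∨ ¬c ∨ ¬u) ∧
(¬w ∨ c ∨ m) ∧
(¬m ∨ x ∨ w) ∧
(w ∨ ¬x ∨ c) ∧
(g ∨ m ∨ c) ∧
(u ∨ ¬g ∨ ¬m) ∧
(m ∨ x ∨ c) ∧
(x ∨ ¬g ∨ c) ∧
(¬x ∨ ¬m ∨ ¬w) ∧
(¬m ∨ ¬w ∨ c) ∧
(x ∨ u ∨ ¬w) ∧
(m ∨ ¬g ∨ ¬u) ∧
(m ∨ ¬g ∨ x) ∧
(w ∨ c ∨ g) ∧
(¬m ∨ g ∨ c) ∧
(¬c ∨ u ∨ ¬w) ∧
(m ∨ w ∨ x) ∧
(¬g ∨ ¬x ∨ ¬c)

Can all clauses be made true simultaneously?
Yes

Yes, the formula is satisfiable.

One satisfying assignment is: u=True, m=True, c=True, x=False, g=True, w=True

Verification: With this assignment, all 24 clauses evaluate to true.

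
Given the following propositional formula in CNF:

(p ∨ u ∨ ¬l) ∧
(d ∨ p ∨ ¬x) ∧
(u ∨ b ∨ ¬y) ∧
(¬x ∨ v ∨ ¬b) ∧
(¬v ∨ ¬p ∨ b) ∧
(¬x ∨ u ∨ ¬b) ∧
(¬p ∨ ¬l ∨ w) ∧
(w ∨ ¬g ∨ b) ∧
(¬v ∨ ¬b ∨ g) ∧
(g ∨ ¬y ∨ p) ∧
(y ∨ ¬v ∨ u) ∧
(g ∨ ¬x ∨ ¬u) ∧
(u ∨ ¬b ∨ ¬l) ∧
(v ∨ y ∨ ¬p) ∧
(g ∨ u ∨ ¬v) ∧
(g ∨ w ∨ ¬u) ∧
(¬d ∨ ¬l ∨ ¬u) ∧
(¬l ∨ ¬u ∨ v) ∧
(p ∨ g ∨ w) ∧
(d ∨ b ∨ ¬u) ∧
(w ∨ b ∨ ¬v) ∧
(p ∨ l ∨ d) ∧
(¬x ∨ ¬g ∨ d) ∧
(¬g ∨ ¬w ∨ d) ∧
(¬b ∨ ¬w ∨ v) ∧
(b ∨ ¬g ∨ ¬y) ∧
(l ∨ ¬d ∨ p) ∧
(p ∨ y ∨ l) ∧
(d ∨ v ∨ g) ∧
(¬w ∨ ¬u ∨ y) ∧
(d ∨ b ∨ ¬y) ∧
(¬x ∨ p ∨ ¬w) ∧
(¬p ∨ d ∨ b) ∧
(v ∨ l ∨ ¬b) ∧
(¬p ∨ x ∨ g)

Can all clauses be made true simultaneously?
Yes

Yes, the formula is satisfiable.

One satisfying assignment is: g=True, p=True, w=True, x=False, l=False, b=True, d=True, u=False, y=True, v=True

Verification: With this assignment, all 35 clauses evaluate to true.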